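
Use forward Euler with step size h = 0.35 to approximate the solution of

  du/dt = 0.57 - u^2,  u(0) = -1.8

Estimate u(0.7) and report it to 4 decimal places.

Euler: u_{n+1} = u_n + h·f(t_n, u_n).
t=0.000000, u=-1.800000: f=-2.670000 → u ← -1.800000 + 0.35·(-2.670000) = -2.734500
t=0.350000, u=-2.734500: f=-6.907490 → u ← -2.734500 + 0.35·(-6.907490) = -5.152122
u(0.7) ≈ -5.1521

-5.1521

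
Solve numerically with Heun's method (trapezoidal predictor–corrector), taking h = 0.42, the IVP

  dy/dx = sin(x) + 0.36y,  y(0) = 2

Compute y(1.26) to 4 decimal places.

3.9352

Heun: k1 = f(x_n, y_n); k2 = f(x_n + h, y_n + h·k1); y_{n+1} = y_n + (h/2)·(k1 + k2).
x=0.000000, y=2.000000:
  k1 = f(0.000000, 2.000000) = 0.720000
  k2 = f(0.420000, 2.302400) = 1.236624
  y ← 2.000000 + (0.42/2)·(0.720000 + 1.236624) = 2.410891
x=0.420000, y=2.410891:
  k1 = f(0.420000, 2.410891) = 1.275681
  k2 = f(0.840000, 2.946677) = 1.805447
  y ← 2.410891 + (0.42/2)·(1.275681 + 1.805447) = 3.057928
x=0.840000, y=3.057928:
  k1 = f(0.840000, 3.057928) = 1.845497
  k2 = f(1.260000, 3.833037) = 2.331984
  y ← 3.057928 + (0.42/2)·(1.845497 + 2.331984) = 3.935199
y(1.26) ≈ 3.9352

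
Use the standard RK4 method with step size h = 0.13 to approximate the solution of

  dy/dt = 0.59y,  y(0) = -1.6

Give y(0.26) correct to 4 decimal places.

-1.8653

RK4: k1 = f(t_n, y_n); k2 = f(t_n + h/2, y_n + (h/2)·k1); k3 = f(t_n + h/2, y_n + (h/2)·k2); k4 = f(t_n + h, y_n + h·k3); y_{n+1} = y_n + (h/6)·(k1 + 2k2 + 2k3 + k4).
t=0.000000, y=-1.600000:
  k1 = f(0.000000, -1.600000) = -0.944000
  k2 = f(0.065000, -1.661360) = -0.980202
  k3 = f(0.065000, -1.663713) = -0.981591
  k4 = f(0.130000, -1.727607) = -1.019288
  y ← -1.600000 + (0.13/6)·(k1 + 2k2 + 2k3 + k4) = -1.727549
t=0.130000, y=-1.727549:
  k1 = f(0.130000, -1.727549) = -1.019254
  k2 = f(0.195000, -1.793800) = -1.058342
  k3 = f(0.195000, -1.796341) = -1.059841
  k4 = f(0.260000, -1.865328) = -1.100544
  y ← -1.727549 + (0.13/6)·(k1 + 2k2 + 2k3 + k4) = -1.865266
y(0.26) ≈ -1.8653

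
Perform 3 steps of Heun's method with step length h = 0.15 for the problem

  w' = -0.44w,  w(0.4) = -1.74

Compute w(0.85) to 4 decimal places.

Heun: k1 = f(x_n, w_n); k2 = f(x_n + h, w_n + h·k1); w_{n+1} = w_n + (h/2)·(k1 + k2).
x=0.400000, w=-1.740000:
  k1 = f(0.400000, -1.740000) = 0.765600
  k2 = f(0.550000, -1.625160) = 0.715070
  w ← -1.740000 + (0.15/2)·(0.765600 + 0.715070) = -1.628950
x=0.550000, w=-1.628950:
  k1 = f(0.550000, -1.628950) = 0.716738
  k2 = f(0.700000, -1.521439) = 0.669433
  w ← -1.628950 + (0.15/2)·(0.716738 + 0.669433) = -1.524987
x=0.700000, w=-1.524987:
  k1 = f(0.700000, -1.524987) = 0.670994
  k2 = f(0.850000, -1.424338) = 0.626709
  w ← -1.524987 + (0.15/2)·(0.670994 + 0.626709) = -1.427659
w(0.85) ≈ -1.4277

-1.4277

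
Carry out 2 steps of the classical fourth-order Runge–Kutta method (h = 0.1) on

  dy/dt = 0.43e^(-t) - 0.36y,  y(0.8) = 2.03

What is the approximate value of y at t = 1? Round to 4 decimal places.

1.9227

RK4: k1 = f(t_n, y_n); k2 = f(t_n + h/2, y_n + (h/2)·k1); k3 = f(t_n + h/2, y_n + (h/2)·k2); k4 = f(t_n + h, y_n + h·k3); y_{n+1} = y_n + (h/6)·(k1 + 2k2 + 2k3 + k4).
t=0.800000, y=2.030000:
  k1 = f(0.800000, 2.030000) = -0.537589
  k2 = f(0.850000, 2.003121) = -0.537335
  k3 = f(0.850000, 2.003133) = -0.537340
  k4 = f(0.900000, 1.976266) = -0.536631
  y ← 2.030000 + (0.1/6)·(k1 + 2k2 + 2k3 + k4) = 1.976274
t=0.900000, y=1.976274:
  k1 = f(0.900000, 1.976274) = -0.536634
  k2 = f(0.950000, 1.949442) = -0.535501
  k3 = f(0.950000, 1.949499) = -0.535521
  k4 = f(1.000000, 1.922722) = -0.533992
  y ← 1.976274 + (0.1/6)·(k1 + 2k2 + 2k3 + k4) = 1.922729
y(1) ≈ 1.9227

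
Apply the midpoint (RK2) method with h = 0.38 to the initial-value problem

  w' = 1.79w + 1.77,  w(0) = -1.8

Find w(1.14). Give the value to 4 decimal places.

Midpoint: k1 = f(x_n, w_n); k2 = f(x_n + h/2, w_n + (h/2)·k1); w_{n+1} = w_n + h·k2.
x=0.000000, w=-1.800000:
  k1 = f(0.000000, -1.800000) = -1.452000
  k2 = f(0.190000, -2.075880) = -1.945825
  w ← -1.800000 + 0.38·(-1.945825) = -2.539414
x=0.380000, w=-2.539414:
  k1 = f(0.380000, -2.539414) = -2.775550
  k2 = f(0.570000, -3.066768) = -3.719515
  w ← -2.539414 + 0.38·(-3.719515) = -3.952829
x=0.760000, w=-3.952829:
  k1 = f(0.760000, -3.952829) = -5.305564
  k2 = f(0.950000, -4.960886) = -7.109987
  w ← -3.952829 + 0.38·(-7.109987) = -6.654624
w(1.14) ≈ -6.6546

-6.6546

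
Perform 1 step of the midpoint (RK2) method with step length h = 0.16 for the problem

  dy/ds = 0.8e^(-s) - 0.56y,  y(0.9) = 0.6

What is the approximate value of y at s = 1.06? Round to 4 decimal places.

0.5944

Midpoint: k1 = f(s_n, y_n); k2 = f(s_n + h/2, y_n + (h/2)·k1); y_{n+1} = y_n + h·k2.
s=0.900000, y=0.600000:
  k1 = f(0.900000, 0.600000) = -0.010744
  k2 = f(0.980000, 0.599140) = -0.035270
  y ← 0.600000 + 0.16·(-0.035270) = 0.594357
y(1.06) ≈ 0.5944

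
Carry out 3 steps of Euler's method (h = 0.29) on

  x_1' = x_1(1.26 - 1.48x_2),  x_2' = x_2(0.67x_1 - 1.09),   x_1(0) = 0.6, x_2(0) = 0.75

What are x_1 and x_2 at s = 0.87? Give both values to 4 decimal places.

0.8030, 0.3959

Euler on (x_1,x_2): x_1_{n+1} = x_1_n + h·x_1', x_2_{n+1} = x_2_n + h·x_2'.
0.000000: (0.600000, 0.750000); f=(0.090000, -0.516000) → (0.626100, 0.600360)
0.290000: (0.626100, 0.600360); f=(0.232576, -0.402549) → (0.693547, 0.483621)
0.580000: (0.693547, 0.483621); f=(0.377457, -0.302419) → (0.803009, 0.395919)
(x_1(0.87), x_2(0.87)) ≈ (0.8030, 0.3959)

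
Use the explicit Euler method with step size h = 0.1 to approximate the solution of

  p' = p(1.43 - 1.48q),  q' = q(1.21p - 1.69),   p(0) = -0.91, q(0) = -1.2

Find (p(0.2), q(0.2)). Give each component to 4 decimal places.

-1.5275, -0.5931

Euler on (p,q): p_{n+1} = p_n + h·p', q_{n+1} = q_n + h·q'.
0.000000: (-0.910000, -1.200000); f=(-2.917460, 3.349320) → (-1.201746, -0.865068)
0.100000: (-1.201746, -0.865068); f=(-3.257093, 2.719871) → (-1.527455, -0.593081)
(p(0.2), q(0.2)) ≈ (-1.5275, -0.5931)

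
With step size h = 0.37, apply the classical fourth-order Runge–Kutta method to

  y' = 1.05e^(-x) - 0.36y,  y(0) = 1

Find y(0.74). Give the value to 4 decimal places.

1.2403

RK4: k1 = f(x_n, y_n); k2 = f(x_n + h/2, y_n + (h/2)·k1); k3 = f(x_n + h/2, y_n + (h/2)·k2); k4 = f(x_n + h, y_n + h·k3); y_{n+1} = y_n + (h/6)·(k1 + 2k2 + 2k3 + k4).
x=0.000000, y=1.000000:
  k1 = f(0.000000, 1.000000) = 0.690000
  k2 = f(0.185000, 1.127650) = 0.466705
  k3 = f(0.185000, 1.086341) = 0.481577
  k4 = f(0.370000, 1.178183) = 0.301125
  y ← 1.000000 + (0.37/6)·(k1 + 2k2 + 2k3 + k4) = 1.178074
x=0.370000, y=1.178074:
  k1 = f(0.370000, 1.178074) = 0.301164
  k2 = f(0.555000, 1.233790) = 0.158612
  k3 = f(0.555000, 1.207417) = 0.168106
  k4 = f(0.740000, 1.240273) = 0.054471
  y ← 1.178074 + (0.37/6)·(k1 + 2k2 + 2k3 + k4) = 1.240300
y(0.74) ≈ 1.2403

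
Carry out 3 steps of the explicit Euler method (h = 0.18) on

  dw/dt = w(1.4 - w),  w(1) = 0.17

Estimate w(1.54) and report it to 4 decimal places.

Euler: w_{n+1} = w_n + h·f(t_n, w_n).
t=1.000000, w=0.170000: f=0.209100 → w ← 0.170000 + 0.18·0.209100 = 0.207638
t=1.180000, w=0.207638: f=0.247580 → w ← 0.207638 + 0.18·0.247580 = 0.252202
t=1.360000, w=0.252202: f=0.289477 → w ← 0.252202 + 0.18·0.289477 = 0.304308
w(1.54) ≈ 0.3043

0.3043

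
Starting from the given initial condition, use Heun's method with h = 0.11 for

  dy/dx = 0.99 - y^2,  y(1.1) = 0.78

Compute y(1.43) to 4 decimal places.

0.8769

Heun: k1 = f(x_n, y_n); k2 = f(x_n + h, y_n + h·k1); y_{n+1} = y_n + (h/2)·(k1 + k2).
x=1.100000, y=0.780000:
  k1 = f(1.100000, 0.780000) = 0.381600
  k2 = f(1.210000, 0.821976) = 0.314355
  y ← 0.780000 + (0.11/2)·(0.381600 + 0.314355) = 0.818278
x=1.210000, y=0.818278:
  k1 = f(1.210000, 0.818278) = 0.320422
  k2 = f(1.320000, 0.853524) = 0.261497
  y ← 0.818278 + (0.11/2)·(0.320422 + 0.261497) = 0.850283
x=1.320000, y=0.850283:
  k1 = f(1.320000, 0.850283) = 0.267019
  k2 = f(1.430000, 0.879655) = 0.216207
  y ← 0.850283 + (0.11/2)·(0.267019 + 0.216207) = 0.876860
y(1.43) ≈ 0.8769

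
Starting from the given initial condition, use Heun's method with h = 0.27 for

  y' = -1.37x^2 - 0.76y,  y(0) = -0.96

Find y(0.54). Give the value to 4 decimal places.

-0.7146

Heun: k1 = f(x_n, y_n); k2 = f(x_n + h, y_n + h·k1); y_{n+1} = y_n + (h/2)·(k1 + k2).
x=0.000000, y=-0.960000:
  k1 = f(0.000000, -0.960000) = 0.729600
  k2 = f(0.270000, -0.763008) = 0.480013
  y ← -0.960000 + (0.27/2)·(0.729600 + 0.480013) = -0.796702
x=0.270000, y=-0.796702:
  k1 = f(0.270000, -0.796702) = 0.505621
  k2 = f(0.540000, -0.660185) = 0.102248
  y ← -0.796702 + (0.27/2)·(0.505621 + 0.102248) = -0.714640
y(0.54) ≈ -0.7146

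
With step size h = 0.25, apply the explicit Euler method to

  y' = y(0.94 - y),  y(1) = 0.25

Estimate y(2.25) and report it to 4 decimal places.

0.5003

Euler: y_{n+1} = y_n + h·f(t_n, y_n).
t=1.000000, y=0.250000: f=0.172500 → y ← 0.250000 + 0.25·0.172500 = 0.293125
t=1.250000, y=0.293125: f=0.189615 → y ← 0.293125 + 0.25·0.189615 = 0.340529
t=1.500000, y=0.340529: f=0.204137 → y ← 0.340529 + 0.25·0.204137 = 0.391563
t=1.750000, y=0.391563: f=0.214748 → y ← 0.391563 + 0.25·0.214748 = 0.445250
t=2.000000, y=0.445250: f=0.220287 → y ← 0.445250 + 0.25·0.220287 = 0.500322
y(2.25) ≈ 0.5003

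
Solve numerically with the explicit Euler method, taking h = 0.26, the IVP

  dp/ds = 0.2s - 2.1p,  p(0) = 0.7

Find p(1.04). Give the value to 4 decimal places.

0.0854

Euler: p_{n+1} = p_n + h·f(s_n, p_n).
s=0.000000, p=0.700000: f=-1.470000 → p ← 0.700000 + 0.26·(-1.470000) = 0.317800
s=0.260000, p=0.317800: f=-0.615380 → p ← 0.317800 + 0.26·(-0.615380) = 0.157801
s=0.520000, p=0.157801: f=-0.227383 → p ← 0.157801 + 0.26·(-0.227383) = 0.098682
s=0.780000, p=0.098682: f=-0.051232 → p ← 0.098682 + 0.26·(-0.051232) = 0.085362
p(1.04) ≈ 0.0854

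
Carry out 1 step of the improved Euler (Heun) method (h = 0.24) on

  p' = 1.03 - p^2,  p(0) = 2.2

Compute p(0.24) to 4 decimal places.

Heun: k1 = f(t_n, p_n); k2 = f(t_n + h, p_n + h·k1); p_{n+1} = p_n + (h/2)·(k1 + k2).
t=0.000000, p=2.200000:
  k1 = f(0.000000, 2.200000) = -3.810000
  k2 = f(0.240000, 1.285600) = -0.622767
  p ← 2.200000 + (0.24/2)·(-3.810000 + (-0.622767)) = 1.668068
p(0.24) ≈ 1.6681

1.6681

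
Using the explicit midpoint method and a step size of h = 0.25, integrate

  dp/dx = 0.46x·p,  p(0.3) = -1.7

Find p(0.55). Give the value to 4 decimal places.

Midpoint: k1 = f(x_n, p_n); k2 = f(x_n + h/2, p_n + (h/2)·k1); p_{n+1} = p_n + h·k2.
x=0.300000, p=-1.700000:
  k1 = f(0.300000, -1.700000) = -0.234600
  k2 = f(0.425000, -1.729325) = -0.338083
  p ← -1.700000 + 0.25·(-0.338083) = -1.784521
p(0.55) ≈ -1.7845

-1.7845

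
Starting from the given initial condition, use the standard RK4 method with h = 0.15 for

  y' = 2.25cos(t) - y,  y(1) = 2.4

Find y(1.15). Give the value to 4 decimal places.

RK4: k1 = f(t_n, y_n); k2 = f(t_n + h/2, y_n + (h/2)·k1); k3 = f(t_n + h/2, y_n + (h/2)·k2); k4 = f(t_n + h, y_n + h·k3); y_{n+1} = y_n + (h/6)·(k1 + 2k2 + 2k3 + k4).
t=1.000000, y=2.400000:
  k1 = f(1.000000, 2.400000) = -1.184320
  k2 = f(1.075000, 2.311176) = -1.240778
  k3 = f(1.075000, 2.306942) = -1.236544
  k4 = f(1.150000, 2.214518) = -1.295422
  y ← 2.400000 + (0.15/6)·(k1 + 2k2 + 2k3 + k4) = 2.214140
y(1.15) ≈ 2.2141

2.2141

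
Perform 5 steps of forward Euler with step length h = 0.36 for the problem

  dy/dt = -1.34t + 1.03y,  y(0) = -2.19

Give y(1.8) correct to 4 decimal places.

Euler: y_{n+1} = y_n + h·f(t_n, y_n).
t=0.000000, y=-2.190000: f=-2.255700 → y ← -2.190000 + 0.36·(-2.255700) = -3.002052
t=0.360000, y=-3.002052: f=-3.574514 → y ← -3.002052 + 0.36·(-3.574514) = -4.288877
t=0.720000, y=-4.288877: f=-5.382343 → y ← -4.288877 + 0.36·(-5.382343) = -6.226520
t=1.080000, y=-6.226520: f=-7.860516 → y ← -6.226520 + 0.36·(-7.860516) = -9.056306
t=1.440000, y=-9.056306: f=-11.257595 → y ← -9.056306 + 0.36·(-11.257595) = -13.109041
y(1.8) ≈ -13.1090

-13.1090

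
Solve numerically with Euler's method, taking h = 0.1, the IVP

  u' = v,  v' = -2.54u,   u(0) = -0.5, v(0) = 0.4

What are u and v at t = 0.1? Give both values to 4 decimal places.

Euler on (u,v): u_{n+1} = u_n + h·u', v_{n+1} = v_n + h·v'.
0.000000: (-0.500000, 0.400000); f=(0.400000, 1.270000) → (-0.460000, 0.527000)
(u(0.1), v(0.1)) ≈ (-0.4600, 0.5270)

-0.4600, 0.5270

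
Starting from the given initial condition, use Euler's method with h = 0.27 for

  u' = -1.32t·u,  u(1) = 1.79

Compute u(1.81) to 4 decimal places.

0.2845

Euler: u_{n+1} = u_n + h·f(t_n, u_n).
t=1.000000, u=1.790000: f=-2.362800 → u ← 1.790000 + 0.27·(-2.362800) = 1.152044
t=1.270000, u=1.152044: f=-1.931287 → u ← 1.152044 + 0.27·(-1.931287) = 0.630597
t=1.540000, u=0.630597: f=-1.281877 → u ← 0.630597 + 0.27·(-1.281877) = 0.284490
u(1.81) ≈ 0.2845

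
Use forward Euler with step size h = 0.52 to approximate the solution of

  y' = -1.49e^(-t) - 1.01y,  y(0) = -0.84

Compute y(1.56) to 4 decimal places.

-0.7571

Euler: y_{n+1} = y_n + h·f(t_n, y_n).
t=0.000000, y=-0.840000: f=-0.641600 → y ← -0.840000 + 0.52·(-0.641600) = -1.173632
t=0.520000, y=-1.173632: f=0.299533 → y ← -1.173632 + 0.52·0.299533 = -1.017875
t=1.040000, y=-1.017875: f=0.501406 → y ← -1.017875 + 0.52·0.501406 = -0.757144
y(1.56) ≈ -0.7571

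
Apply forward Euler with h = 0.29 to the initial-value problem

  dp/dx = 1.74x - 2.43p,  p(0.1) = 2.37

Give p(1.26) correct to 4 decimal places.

0.6273

Euler: p_{n+1} = p_n + h·f(x_n, p_n).
x=0.100000, p=2.370000: f=-5.585100 → p ← 2.370000 + 0.29·(-5.585100) = 0.750321
x=0.390000, p=0.750321: f=-1.144680 → p ← 0.750321 + 0.29·(-1.144680) = 0.418364
x=0.680000, p=0.418364: f=0.166576 → p ← 0.418364 + 0.29·0.166576 = 0.466671
x=0.970000, p=0.466671: f=0.553790 → p ← 0.466671 + 0.29·0.553790 = 0.627270
p(1.26) ≈ 0.6273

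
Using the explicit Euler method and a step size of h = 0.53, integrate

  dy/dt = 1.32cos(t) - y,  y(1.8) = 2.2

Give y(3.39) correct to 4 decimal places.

-0.7051

Euler: y_{n+1} = y_n + h·f(t_n, y_n).
t=1.800000, y=2.200000: f=-2.499907 → y ← 2.200000 + 0.53·(-2.499907) = 0.875049
t=2.330000, y=0.875049: f=-1.783664 → y ← 0.875049 + 0.53·(-1.783664) = -0.070292
t=2.860000, y=-0.070292: f=-1.197718 → y ← -0.070292 + 0.53·(-1.197718) = -0.705083
y(3.39) ≈ -0.7051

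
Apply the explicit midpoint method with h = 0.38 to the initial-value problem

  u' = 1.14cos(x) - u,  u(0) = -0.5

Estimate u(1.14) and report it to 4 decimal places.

0.3904

Midpoint: k1 = f(x_n, u_n); k2 = f(x_n + h/2, u_n + (h/2)·k1); u_{n+1} = u_n + h·k2.
x=0.000000, u=-0.500000:
  k1 = f(0.000000, -0.500000) = 1.640000
  k2 = f(0.190000, -0.188400) = 1.307885
  u ← -0.500000 + 0.38·1.307885 = -0.003004
x=0.380000, u=-0.003004:
  k1 = f(0.380000, -0.003004) = 1.061681
  k2 = f(0.570000, 0.198716) = 0.761051
  u ← -0.003004 + 0.38·0.761051 = 0.286196
x=0.760000, u=0.286196:
  k1 = f(0.760000, 0.286196) = 0.540117
  k2 = f(0.950000, 0.388818) = 0.274301
  u ← 0.286196 + 0.38·0.274301 = 0.390430
u(1.14) ≈ 0.3904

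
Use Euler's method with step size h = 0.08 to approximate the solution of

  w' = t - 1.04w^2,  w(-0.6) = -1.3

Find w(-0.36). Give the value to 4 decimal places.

-1.9944

Euler: w_{n+1} = w_n + h·f(t_n, w_n).
t=-0.600000, w=-1.300000: f=-2.357600 → w ← -1.300000 + 0.08·(-2.357600) = -1.488608
t=-0.520000, w=-1.488608: f=-2.824592 → w ← -1.488608 + 0.08·(-2.824592) = -1.714575
t=-0.440000, w=-1.714575: f=-3.497359 → w ← -1.714575 + 0.08·(-3.497359) = -1.994364
w(-0.36) ≈ -1.9944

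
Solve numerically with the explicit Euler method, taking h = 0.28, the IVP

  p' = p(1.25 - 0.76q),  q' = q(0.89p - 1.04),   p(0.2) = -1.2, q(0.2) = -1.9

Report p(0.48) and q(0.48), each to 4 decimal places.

-2.1052, -0.7785

Euler on (p,q): p_{n+1} = p_n + h·p', q_{n+1} = q_n + h·q'.
0.200000: (-1.200000, -1.900000); f=(-3.232800, 4.005200) → (-2.105184, -0.778544)
(p(0.48), q(0.48)) ≈ (-2.1052, -0.7785)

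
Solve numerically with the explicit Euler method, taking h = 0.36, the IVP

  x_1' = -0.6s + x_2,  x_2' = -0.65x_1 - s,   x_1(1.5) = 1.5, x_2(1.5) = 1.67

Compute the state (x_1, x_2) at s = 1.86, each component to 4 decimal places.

Euler on (x_1,x_2): x_1_{n+1} = x_1_n + h·x_1', x_2_{n+1} = x_2_n + h·x_2'.
1.500000: (1.500000, 1.670000); f=(0.770000, -2.475000) → (1.777200, 0.779000)
(x_1(1.86), x_2(1.86)) ≈ (1.7772, 0.7790)

1.7772, 0.7790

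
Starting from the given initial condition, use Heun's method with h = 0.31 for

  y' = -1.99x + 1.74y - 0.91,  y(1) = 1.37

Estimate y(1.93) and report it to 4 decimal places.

-1.1752

Heun: k1 = f(x_n, y_n); k2 = f(x_n + h, y_n + h·k1); y_{n+1} = y_n + (h/2)·(k1 + k2).
x=1.000000, y=1.370000:
  k1 = f(1.000000, 1.370000) = -0.516200
  k2 = f(1.310000, 1.209978) = -1.411538
  y ← 1.370000 + (0.31/2)·(-0.516200 + (-1.411538)) = 1.071201
x=1.310000, y=1.071201:
  k1 = f(1.310000, 1.071201) = -1.653011
  k2 = f(1.620000, 0.558767) = -3.161545
  y ← 1.071201 + (0.31/2)·(-1.653011 + (-3.161545)) = 0.324944
x=1.620000, y=0.324944:
  k1 = f(1.620000, 0.324944) = -3.568397
  k2 = f(1.930000, -0.781259) = -6.110090
  y ← 0.324944 + (0.31/2)·(-3.568397 + (-6.110090)) = -1.175221
y(1.93) ≈ -1.1752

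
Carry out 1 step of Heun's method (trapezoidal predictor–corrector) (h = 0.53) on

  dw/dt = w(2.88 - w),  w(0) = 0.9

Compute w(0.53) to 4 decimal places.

1.8784

Heun: k1 = f(t_n, w_n); k2 = f(t_n + h, w_n + h·k1); w_{n+1} = w_n + (h/2)·(k1 + k2).
t=0.000000, w=0.900000:
  k1 = f(0.000000, 0.900000) = 1.782000
  k2 = f(0.530000, 1.844460) = 1.910012
  w ← 0.900000 + (0.53/2)·(1.782000 + 1.910012) = 1.878383
w(0.53) ≈ 1.8784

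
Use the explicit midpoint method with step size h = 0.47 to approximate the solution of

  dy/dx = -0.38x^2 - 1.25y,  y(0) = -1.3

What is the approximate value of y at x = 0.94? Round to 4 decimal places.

-0.5280

Midpoint: k1 = f(x_n, y_n); k2 = f(x_n + h/2, y_n + (h/2)·k1); y_{n+1} = y_n + h·k2.
x=0.000000, y=-1.300000:
  k1 = f(0.000000, -1.300000) = 1.625000
  k2 = f(0.235000, -0.918125) = 1.126671
  y ← -1.300000 + 0.47·1.126671 = -0.770465
x=0.470000, y=-0.770465:
  k1 = f(0.470000, -0.770465) = 0.879139
  k2 = f(0.705000, -0.563867) = 0.515964
  y ← -0.770465 + 0.47·0.515964 = -0.527961
y(0.94) ≈ -0.5280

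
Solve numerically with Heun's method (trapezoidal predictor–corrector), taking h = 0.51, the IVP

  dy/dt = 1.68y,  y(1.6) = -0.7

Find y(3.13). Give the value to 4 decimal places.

-7.6987

Heun: k1 = f(t_n, y_n); k2 = f(t_n + h, y_n + h·k1); y_{n+1} = y_n + (h/2)·(k1 + k2).
t=1.600000, y=-0.700000:
  k1 = f(1.600000, -0.700000) = -1.176000
  k2 = f(2.110000, -1.299760) = -2.183597
  y ← -0.700000 + (0.51/2)·(-1.176000 + (-2.183597)) = -1.556697
t=2.110000, y=-1.556697:
  k1 = f(2.110000, -1.556697) = -2.615251
  k2 = f(2.620000, -2.890475) = -4.855999
  y ← -1.556697 + (0.51/2)·(-2.615251 + (-4.855999)) = -3.461866
t=2.620000, y=-3.461866:
  k1 = f(2.620000, -3.461866) = -5.815935
  k2 = f(3.130000, -6.427993) = -10.799028
  y ← -3.461866 + (0.51/2)·(-5.815935 + (-10.799028)) = -7.698681
y(3.13) ≈ -7.6987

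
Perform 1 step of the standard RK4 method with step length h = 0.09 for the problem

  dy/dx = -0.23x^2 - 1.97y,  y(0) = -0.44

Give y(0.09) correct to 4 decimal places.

-0.3686

RK4: k1 = f(x_n, y_n); k2 = f(x_n + h/2, y_n + (h/2)·k1); k3 = f(x_n + h/2, y_n + (h/2)·k2); k4 = f(x_n + h, y_n + h·k3); y_{n+1} = y_n + (h/6)·(k1 + 2k2 + 2k3 + k4).
x=0.000000, y=-0.440000:
  k1 = f(0.000000, -0.440000) = 0.866800
  k2 = f(0.045000, -0.400994) = 0.789492
  k3 = f(0.045000, -0.404473) = 0.796346
  k4 = f(0.090000, -0.368329) = 0.723745
  y ← -0.440000 + (0.09/6)·(k1 + 2k2 + 2k3 + k4) = -0.368567
y(0.09) ≈ -0.3686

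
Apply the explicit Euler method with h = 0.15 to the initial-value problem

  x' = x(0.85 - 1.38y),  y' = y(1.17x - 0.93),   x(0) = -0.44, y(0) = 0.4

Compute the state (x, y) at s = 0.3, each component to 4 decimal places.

Euler on (x,y): x_{n+1} = x_n + h·x', y_{n+1} = y_n + h·y'.
0.000000: (-0.440000, 0.400000); f=(-0.131120, -0.577920) → (-0.459668, 0.313312)
0.150000: (-0.459668, 0.313312); f=(-0.191971, -0.459883) → (-0.488464, 0.244330)
(x(0.3), y(0.3)) ≈ (-0.4885, 0.2443)

-0.4885, 0.2443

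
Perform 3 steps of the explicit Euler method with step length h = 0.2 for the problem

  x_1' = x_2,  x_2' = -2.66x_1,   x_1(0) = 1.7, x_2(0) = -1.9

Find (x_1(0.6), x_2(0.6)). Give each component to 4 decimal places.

Euler on (x_1,x_2): x_1_{n+1} = x_1_n + h·x_1', x_2_{n+1} = x_2_n + h·x_2'.
0.000000: (1.700000, -1.900000); f=(-1.900000, -4.522000) → (1.320000, -2.804400)
0.200000: (1.320000, -2.804400); f=(-2.804400, -3.511200) → (0.759120, -3.506640)
0.400000: (0.759120, -3.506640); f=(-3.506640, -2.019259) → (0.057792, -3.910492)
(x_1(0.6), x_2(0.6)) ≈ (0.0578, -3.9105)

0.0578, -3.9105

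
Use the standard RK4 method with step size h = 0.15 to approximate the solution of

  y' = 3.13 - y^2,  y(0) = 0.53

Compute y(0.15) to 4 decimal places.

0.9175

RK4: k1 = f(x_n, y_n); k2 = f(x_n + h/2, y_n + (h/2)·k1); k3 = f(x_n + h/2, y_n + (h/2)·k2); k4 = f(x_n + h, y_n + h·k3); y_{n+1} = y_n + (h/6)·(k1 + 2k2 + 2k3 + k4).
x=0.000000, y=0.530000:
  k1 = f(0.000000, 0.530000) = 2.849100
  k2 = f(0.075000, 0.743683) = 2.576936
  k3 = f(0.075000, 0.723270) = 2.606880
  k4 = f(0.150000, 0.921032) = 2.281700
  y ← 0.530000 + (0.15/6)·(k1 + 2k2 + 2k3 + k4) = 0.917461
y(0.15) ≈ 0.9175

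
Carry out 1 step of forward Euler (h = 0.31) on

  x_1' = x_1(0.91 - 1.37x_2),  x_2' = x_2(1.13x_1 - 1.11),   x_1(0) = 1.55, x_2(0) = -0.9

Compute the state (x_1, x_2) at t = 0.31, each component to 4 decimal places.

Euler on (x_1,x_2): x_1_{n+1} = x_1_n + h·x_1', x_2_{n+1} = x_2_n + h·x_2'.
0.000000: (1.550000, -0.900000); f=(3.321650, -0.577350) → (2.579712, -1.078978)
(x_1(0.31), x_2(0.31)) ≈ (2.5797, -1.0790)

2.5797, -1.0790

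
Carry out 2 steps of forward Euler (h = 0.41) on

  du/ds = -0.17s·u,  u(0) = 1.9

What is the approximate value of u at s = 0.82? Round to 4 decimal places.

1.8457

Euler: u_{n+1} = u_n + h·f(s_n, u_n).
s=0.000000, u=1.900000: f=0.000000 → u ← 1.900000 + 0.41·0.000000 = 1.900000
s=0.410000, u=1.900000: f=-0.132430 → u ← 1.900000 + 0.41·(-0.132430) = 1.845704
u(0.82) ≈ 1.8457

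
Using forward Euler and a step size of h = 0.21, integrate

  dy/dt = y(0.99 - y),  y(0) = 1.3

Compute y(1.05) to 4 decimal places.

1.0650

Euler: y_{n+1} = y_n + h·f(t_n, y_n).
t=0.000000, y=1.300000: f=-0.403000 → y ← 1.300000 + 0.21·(-0.403000) = 1.215370
t=0.210000, y=1.215370: f=-0.273908 → y ← 1.215370 + 0.21·(-0.273908) = 1.157849
t=0.420000, y=1.157849: f=-0.194344 → y ← 1.157849 + 0.21·(-0.194344) = 1.117037
t=0.630000, y=1.117037: f=-0.141905 → y ← 1.117037 + 0.21·(-0.141905) = 1.087237
t=0.840000, y=1.087237: f=-0.105720 → y ← 1.087237 + 0.21·(-0.105720) = 1.065036
y(1.05) ≈ 1.0650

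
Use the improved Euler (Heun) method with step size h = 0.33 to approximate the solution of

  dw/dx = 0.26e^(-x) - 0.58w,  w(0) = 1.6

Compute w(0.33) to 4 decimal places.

Heun: k1 = f(x_n, w_n); k2 = f(x_n + h, w_n + h·k1); w_{n+1} = w_n + (h/2)·(k1 + k2).
x=0.000000, w=1.600000:
  k1 = f(0.000000, 1.600000) = -0.668000
  k2 = f(0.330000, 1.379560) = -0.613225
  w ← 1.600000 + (0.33/2)·(-0.668000 + (-0.613225)) = 1.388598
w(0.33) ≈ 1.3886

1.3886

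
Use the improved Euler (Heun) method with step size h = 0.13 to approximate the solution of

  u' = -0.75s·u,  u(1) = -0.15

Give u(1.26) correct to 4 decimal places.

-0.1204

Heun: k1 = f(s_n, u_n); k2 = f(s_n + h, u_n + h·k1); u_{n+1} = u_n + (h/2)·(k1 + k2).
s=1.000000, u=-0.150000:
  k1 = f(1.000000, -0.150000) = 0.112500
  k2 = f(1.130000, -0.135375) = 0.114730
  u ← -0.150000 + (0.13/2)·(0.112500 + 0.114730) = -0.135230
s=1.130000, u=-0.135230:
  k1 = f(1.130000, -0.135230) = 0.114607
  k2 = f(1.260000, -0.120331) = 0.113713
  u ← -0.135230 + (0.13/2)·(0.114607 + 0.113713) = -0.120389
u(1.26) ≈ -0.1204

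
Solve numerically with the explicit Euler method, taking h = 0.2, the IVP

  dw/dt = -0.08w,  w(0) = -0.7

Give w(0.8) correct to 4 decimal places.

Euler: w_{n+1} = w_n + h·f(t_n, w_n).
t=0.000000, w=-0.700000: f=0.056000 → w ← -0.700000 + 0.2·0.056000 = -0.688800
t=0.200000, w=-0.688800: f=0.055104 → w ← -0.688800 + 0.2·0.055104 = -0.677779
t=0.400000, w=-0.677779: f=0.054222 → w ← -0.677779 + 0.2·0.054222 = -0.666935
t=0.600000, w=-0.666935: f=0.053355 → w ← -0.666935 + 0.2·0.053355 = -0.656264
w(0.8) ≈ -0.6563

-0.6563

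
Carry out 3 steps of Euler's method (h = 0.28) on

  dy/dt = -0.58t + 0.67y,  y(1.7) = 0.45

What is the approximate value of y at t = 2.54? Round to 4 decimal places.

-0.3845

Euler: y_{n+1} = y_n + h·f(t_n, y_n).
t=1.700000, y=0.450000: f=-0.684500 → y ← 0.450000 + 0.28·(-0.684500) = 0.258340
t=1.980000, y=0.258340: f=-0.975312 → y ← 0.258340 + 0.28·(-0.975312) = -0.014747
t=2.260000, y=-0.014747: f=-1.320681 → y ← -0.014747 + 0.28·(-1.320681) = -0.384538
y(2.54) ≈ -0.3845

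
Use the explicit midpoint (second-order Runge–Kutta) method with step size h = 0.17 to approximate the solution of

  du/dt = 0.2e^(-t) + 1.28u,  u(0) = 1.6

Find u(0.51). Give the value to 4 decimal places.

3.1753

Midpoint: k1 = f(t_n, u_n); k2 = f(t_n + h/2, u_n + (h/2)·k1); u_{n+1} = u_n + h·k2.
t=0.000000, u=1.600000:
  k1 = f(0.000000, 1.600000) = 2.248000
  k2 = f(0.085000, 1.791080) = 2.476285
  u ← 1.600000 + 0.17·2.476285 = 2.020968
t=0.170000, u=2.020968:
  k1 = f(0.170000, 2.020968) = 2.755573
  k2 = f(0.255000, 2.255192) = 3.041629
  u ← 2.020968 + 0.17·3.041629 = 2.538045
t=0.340000, u=2.538045:
  k1 = f(0.340000, 2.538045) = 3.391052
  k2 = f(0.425000, 2.826285) = 3.748399
  u ← 2.538045 + 0.17·3.748399 = 3.175273
u(0.51) ≈ 3.1753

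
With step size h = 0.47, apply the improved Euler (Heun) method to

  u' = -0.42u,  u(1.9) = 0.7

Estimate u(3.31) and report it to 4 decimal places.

Heun: k1 = f(x_n, u_n); k2 = f(x_n + h, u_n + h·k1); u_{n+1} = u_n + (h/2)·(k1 + k2).
x=1.900000, u=0.700000:
  k1 = f(1.900000, 0.700000) = -0.294000
  k2 = f(2.370000, 0.561820) = -0.235964
  u ← 0.700000 + (0.47/2)·(-0.294000 + (-0.235964)) = 0.575458
x=2.370000, u=0.575458:
  k1 = f(2.370000, 0.575458) = -0.241693
  k2 = f(2.840000, 0.461863) = -0.193982
  u ← 0.575458 + (0.47/2)·(-0.241693 + (-0.193982)) = 0.473075
x=2.840000, u=0.473075:
  k1 = f(2.840000, 0.473075) = -0.198691
  k2 = f(3.310000, 0.379690) = -0.159470
  u ← 0.473075 + (0.47/2)·(-0.198691 + (-0.159470)) = 0.388907
u(3.31) ≈ 0.3889

0.3889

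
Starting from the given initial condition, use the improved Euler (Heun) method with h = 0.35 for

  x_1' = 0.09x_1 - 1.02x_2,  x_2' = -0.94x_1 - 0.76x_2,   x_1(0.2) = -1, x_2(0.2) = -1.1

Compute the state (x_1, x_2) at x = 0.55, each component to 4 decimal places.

Heun on (x_1,x_2): k1 = f(x_n, state_n); k2 = f(x_n + h, state_n + h·k1); state_{n+1} = state_n + (h/2)·(k1 + k2).
0.200000: (-1.000000, -1.100000)
  k1 = (1.032000, 1.776000)
  predictor → (-0.638800, -0.478400)
  k2 = (0.430476, 0.964056)
  → (-0.744067, -0.620490)
(x_1(0.55), x_2(0.55)) ≈ (-0.7441, -0.6205)

-0.7441, -0.6205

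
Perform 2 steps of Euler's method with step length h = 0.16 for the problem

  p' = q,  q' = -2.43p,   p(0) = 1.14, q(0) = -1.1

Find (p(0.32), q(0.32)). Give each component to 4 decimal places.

0.7171, -1.9180

Euler on (p,q): p_{n+1} = p_n + h·p', q_{n+1} = q_n + h·q'.
0.000000: (1.140000, -1.100000); f=(-1.100000, -2.770200) → (0.964000, -1.543232)
0.160000: (0.964000, -1.543232); f=(-1.543232, -2.342520) → (0.717083, -1.918035)
(p(0.32), q(0.32)) ≈ (0.7171, -1.9180)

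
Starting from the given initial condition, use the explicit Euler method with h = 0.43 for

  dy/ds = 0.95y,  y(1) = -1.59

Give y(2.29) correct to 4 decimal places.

Euler: y_{n+1} = y_n + h·f(s_n, y_n).
s=1.000000, y=-1.590000: f=-1.510500 → y ← -1.590000 + 0.43·(-1.510500) = -2.239515
s=1.430000, y=-2.239515: f=-2.127539 → y ← -2.239515 + 0.43·(-2.127539) = -3.154357
s=1.860000, y=-3.154357: f=-2.996639 → y ← -3.154357 + 0.43·(-2.996639) = -4.442912
y(2.29) ≈ -4.4429

-4.4429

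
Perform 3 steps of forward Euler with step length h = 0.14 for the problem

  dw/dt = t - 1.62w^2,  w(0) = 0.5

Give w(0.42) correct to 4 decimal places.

0.4178

Euler: w_{n+1} = w_n + h·f(t_n, w_n).
t=0.000000, w=0.500000: f=-0.405000 → w ← 0.500000 + 0.14·(-0.405000) = 0.443300
t=0.140000, w=0.443300: f=-0.178354 → w ← 0.443300 + 0.14·(-0.178354) = 0.418330
t=0.280000, w=0.418330: f=-0.003501 → w ← 0.418330 + 0.14·(-0.003501) = 0.417840
w(0.42) ≈ 0.4178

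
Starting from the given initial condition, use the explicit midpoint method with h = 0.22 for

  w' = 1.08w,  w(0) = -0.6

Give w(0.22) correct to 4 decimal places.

-0.7595

Midpoint: k1 = f(t_n, w_n); k2 = f(t_n + h/2, w_n + (h/2)·k1); w_{n+1} = w_n + h·k2.
t=0.000000, w=-0.600000:
  k1 = f(0.000000, -0.600000) = -0.648000
  k2 = f(0.110000, -0.671280) = -0.724982
  w ← -0.600000 + 0.22·(-0.724982) = -0.759496
w(0.22) ≈ -0.7595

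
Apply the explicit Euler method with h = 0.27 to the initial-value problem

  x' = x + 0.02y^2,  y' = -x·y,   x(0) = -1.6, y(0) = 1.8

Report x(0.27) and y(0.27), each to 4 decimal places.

Euler on (x,y): x_{n+1} = x_n + h·x', y_{n+1} = y_n + h·y'.
0.000000: (-1.600000, 1.800000); f=(-1.535200, 2.880000) → (-2.014504, 2.577600)
(x(0.27), y(0.27)) ≈ (-2.0145, 2.5776)

-2.0145, 2.5776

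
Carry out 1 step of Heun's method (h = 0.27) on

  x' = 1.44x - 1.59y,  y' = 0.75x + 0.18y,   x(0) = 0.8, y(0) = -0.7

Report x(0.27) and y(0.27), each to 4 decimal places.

Heun on (x,y): k1 = f(s_n, state_n); k2 = f(s_n + h, state_n + h·k1); state_{n+1} = state_n + (h/2)·(k1 + k2).
0.000000: (0.800000, -0.700000)
  k1 = (2.265000, 0.474000)
  predictor → (1.411550, -0.572020)
  k2 = (2.942144, 0.955699)
  → (1.502964, -0.506991)
(x(0.27), y(0.27)) ≈ (1.5030, -0.5070)

1.5030, -0.5070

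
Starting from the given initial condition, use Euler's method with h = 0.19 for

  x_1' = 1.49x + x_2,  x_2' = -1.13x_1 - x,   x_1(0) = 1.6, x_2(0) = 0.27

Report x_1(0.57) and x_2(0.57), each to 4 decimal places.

1.7105, -0.8994

Euler on (x_1,x_2): x_1_{n+1} = x_1_n + h·x_1', x_2_{n+1} = x_2_n + h·x_2'.
0.000000: (1.600000, 0.270000); f=(0.270000, -1.808000) → (1.651300, -0.073520)
0.190000: (1.651300, -0.073520); f=(0.209580, -2.055969) → (1.691120, -0.464154)
0.380000: (1.691120, -0.464154); f=(0.102046, -2.290966) → (1.710509, -0.899438)
(x_1(0.57), x_2(0.57)) ≈ (1.7105, -0.8994)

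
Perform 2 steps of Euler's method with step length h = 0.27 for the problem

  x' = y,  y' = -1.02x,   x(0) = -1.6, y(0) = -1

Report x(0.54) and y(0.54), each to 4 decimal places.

-2.0210, -0.0444

Euler on (x,y): x_{n+1} = x_n + h·x', y_{n+1} = y_n + h·y'.
0.000000: (-1.600000, -1.000000); f=(-1.000000, 1.632000) → (-1.870000, -0.559360)
0.270000: (-1.870000, -0.559360); f=(-0.559360, 1.907400) → (-2.021027, -0.044362)
(x(0.54), y(0.54)) ≈ (-2.0210, -0.0444)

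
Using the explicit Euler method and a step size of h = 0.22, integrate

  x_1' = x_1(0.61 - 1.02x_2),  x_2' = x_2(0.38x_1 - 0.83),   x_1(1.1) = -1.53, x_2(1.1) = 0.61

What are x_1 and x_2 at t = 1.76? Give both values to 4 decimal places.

Euler on (x_1,x_2): x_1_{n+1} = x_1_n + h·x_1', x_2_{n+1} = x_2_n + h·x_2'.
1.100000: (-1.530000, 0.610000); f=(0.018666, -0.860954) → (-1.525893, 0.420590)
1.320000: (-1.525893, 0.420590); f=(-0.276184, -0.592965) → (-1.586654, 0.290138)
1.540000: (-1.586654, 0.290138); f=(-0.498303, -0.415747) → (-1.696281, 0.198674)
(x_1(1.76), x_2(1.76)) ≈ (-1.6963, 0.1987)

-1.6963, 0.1987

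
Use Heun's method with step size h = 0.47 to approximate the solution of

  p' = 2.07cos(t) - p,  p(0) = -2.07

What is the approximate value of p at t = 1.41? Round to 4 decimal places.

Heun: k1 = f(t_n, p_n); k2 = f(t_n + h, p_n + h·k1); p_{n+1} = p_n + (h/2)·(k1 + k2).
t=0.000000, p=-2.070000:
  k1 = f(0.000000, -2.070000) = 4.140000
  k2 = f(0.470000, -0.124200) = 1.969746
  p ← -2.070000 + (0.47/2)·(4.140000 + 1.969746) = -0.634210
t=0.470000, p=-0.634210:
  k1 = f(0.470000, -0.634210) = 2.479756
  k2 = f(0.940000, 0.531276) = 0.689586
  p ← -0.634210 + (0.47/2)·(2.479756 + 0.689586) = 0.110586
t=0.940000, p=0.110586:
  k1 = f(0.940000, 0.110586) = 1.110276
  k2 = f(1.410000, 0.632415) = -0.300999
  p ← 0.110586 + (0.47/2)·(1.110276 + (-0.300999)) = 0.300766
p(1.41) ≈ 0.3008

0.3008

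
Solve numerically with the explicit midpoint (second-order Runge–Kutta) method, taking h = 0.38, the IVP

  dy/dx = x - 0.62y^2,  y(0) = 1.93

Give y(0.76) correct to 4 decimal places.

Midpoint: k1 = f(x_n, y_n); k2 = f(x_n + h/2, y_n + (h/2)·k1); y_{n+1} = y_n + h·k2.
x=0.000000, y=1.930000:
  k1 = f(0.000000, 1.930000) = -2.309438
  k2 = f(0.190000, 1.491207) = -1.188693
  y ← 1.930000 + 0.38·(-1.188693) = 1.478297
x=0.380000, y=1.478297:
  k1 = f(0.380000, 1.478297) = -0.974924
  k2 = f(0.570000, 1.293061) = -0.466645
  y ← 1.478297 + 0.38·(-0.466645) = 1.300972
y(0.76) ≈ 1.3010

1.3010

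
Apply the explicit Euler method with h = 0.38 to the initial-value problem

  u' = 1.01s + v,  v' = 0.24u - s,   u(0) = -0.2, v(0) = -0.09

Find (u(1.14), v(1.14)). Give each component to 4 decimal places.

0.0581, -0.5746

Euler on (u,v): u_{n+1} = u_n + h·u', v_{n+1} = v_n + h·v'.
0.000000: (-0.200000, -0.090000); f=(-0.090000, -0.048000) → (-0.234200, -0.108240)
0.380000: (-0.234200, -0.108240); f=(0.275560, -0.436208) → (-0.129487, -0.273999)
0.760000: (-0.129487, -0.273999); f=(0.493601, -0.791077) → (0.058081, -0.574608)
(u(1.14), v(1.14)) ≈ (0.0581, -0.5746)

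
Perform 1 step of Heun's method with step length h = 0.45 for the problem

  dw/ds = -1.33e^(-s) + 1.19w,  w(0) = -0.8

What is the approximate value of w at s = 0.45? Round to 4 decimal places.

Heun: k1 = f(s_n, w_n); k2 = f(s_n + h, w_n + h·k1); w_{n+1} = w_n + (h/2)·(k1 + k2).
s=0.000000, w=-0.800000:
  k1 = f(0.000000, -0.800000) = -2.282000
  k2 = f(0.450000, -1.826900) = -3.022056
  w ← -0.800000 + (0.45/2)·(-2.282000 + (-3.022056)) = -1.993413
w(0.45) ≈ -1.9934

-1.9934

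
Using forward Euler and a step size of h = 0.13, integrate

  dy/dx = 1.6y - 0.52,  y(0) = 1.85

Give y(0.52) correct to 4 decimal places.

Euler: y_{n+1} = y_n + h·f(x_n, y_n).
x=0.000000, y=1.850000: f=2.440000 → y ← 1.850000 + 0.13·2.440000 = 2.167200
x=0.130000, y=2.167200: f=2.947520 → y ← 2.167200 + 0.13·2.947520 = 2.550378
x=0.260000, y=2.550378: f=3.560604 → y ← 2.550378 + 0.13·3.560604 = 3.013256
x=0.390000, y=3.013256: f=4.301210 → y ← 3.013256 + 0.13·4.301210 = 3.572413
y(0.52) ≈ 3.5724

3.5724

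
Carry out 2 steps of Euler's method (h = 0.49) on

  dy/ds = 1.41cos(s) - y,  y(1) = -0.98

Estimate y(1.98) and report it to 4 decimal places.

-0.0088

Euler: y_{n+1} = y_n + h·f(s_n, y_n).
s=1.000000, y=-0.980000: f=1.741826 → y ← -0.980000 + 0.49·1.741826 = -0.126505
s=1.490000, y=-0.126505: f=0.240304 → y ← -0.126505 + 0.49·0.240304 = -0.008756
y(1.98) ≈ -0.0088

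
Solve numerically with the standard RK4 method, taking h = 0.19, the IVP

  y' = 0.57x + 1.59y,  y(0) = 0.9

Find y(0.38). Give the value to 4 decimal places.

RK4: k1 = f(x_n, y_n); k2 = f(x_n + h/2, y_n + (h/2)·k1); k3 = f(x_n + h/2, y_n + (h/2)·k2); k4 = f(x_n + h, y_n + h·k3); y_{n+1} = y_n + (h/6)·(k1 + 2k2 + 2k3 + k4).
x=0.000000, y=0.900000:
  k1 = f(0.000000, 0.900000) = 1.431000
  k2 = f(0.095000, 1.035945) = 1.701303
  k3 = f(0.095000, 1.061624) = 1.742132
  k4 = f(0.190000, 1.231005) = 2.065598
  y ← 0.900000 + (0.19/6)·(k1 + 2k2 + 2k3 + k4) = 1.228810
x=0.190000, y=1.228810:
  k1 = f(0.190000, 1.228810) = 2.062108
  k2 = f(0.285000, 1.424710) = 2.427739
  k3 = f(0.285000, 1.459445) = 2.482968
  k4 = f(0.380000, 1.700574) = 2.920512
  y ← 1.228810 + (0.19/6)·(k1 + 2k2 + 2k3 + k4) = 1.697604
y(0.38) ≈ 1.6976

1.6976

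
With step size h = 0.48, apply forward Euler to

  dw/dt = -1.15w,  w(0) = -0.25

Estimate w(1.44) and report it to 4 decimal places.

-0.0225

Euler: w_{n+1} = w_n + h·f(t_n, w_n).
t=0.000000, w=-0.250000: f=0.287500 → w ← -0.250000 + 0.48·0.287500 = -0.112000
t=0.480000, w=-0.112000: f=0.128800 → w ← -0.112000 + 0.48·0.128800 = -0.050176
t=0.960000, w=-0.050176: f=0.057702 → w ← -0.050176 + 0.48·0.057702 = -0.022479
w(1.44) ≈ -0.0225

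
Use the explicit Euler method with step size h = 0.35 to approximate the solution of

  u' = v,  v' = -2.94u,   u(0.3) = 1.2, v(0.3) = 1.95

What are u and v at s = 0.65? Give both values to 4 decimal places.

1.8825, 0.7152

Euler on (u,v): u_{n+1} = u_n + h·u', v_{n+1} = v_n + h·v'.
0.300000: (1.200000, 1.950000); f=(1.950000, -3.528000) → (1.882500, 0.715200)
(u(0.65), v(0.65)) ≈ (1.8825, 0.7152)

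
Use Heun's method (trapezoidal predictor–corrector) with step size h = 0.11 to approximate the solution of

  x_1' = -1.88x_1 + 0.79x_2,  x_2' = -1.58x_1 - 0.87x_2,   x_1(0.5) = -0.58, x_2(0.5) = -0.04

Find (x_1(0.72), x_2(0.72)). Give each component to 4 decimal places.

Heun on (x_1,x_2): k1 = f(t_n, state_n); k2 = f(t_n + h, state_n + h·k1); state_{n+1} = state_n + (h/2)·(k1 + k2).
0.500000: (-0.580000, -0.040000)
  k1 = (1.058800, 0.951200)
  predictor → (-0.463532, 0.064632)
  k2 = (0.922499, 0.676151)
  → (-0.471029, 0.049504)
0.610000: (-0.471029, 0.049504)
  k1 = (0.924642, 0.701156)
  predictor → (-0.369318, 0.126631)
  k2 = (0.794357, 0.473353)
  → (-0.376484, 0.114102)
(x_1(0.72), x_2(0.72)) ≈ (-0.3765, 0.1141)

-0.3765, 0.1141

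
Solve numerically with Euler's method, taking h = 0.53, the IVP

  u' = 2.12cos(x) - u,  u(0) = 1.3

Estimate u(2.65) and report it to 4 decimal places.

-0.2900

Euler: u_{n+1} = u_n + h·f(x_n, u_n).
x=0.000000, u=1.300000: f=0.820000 → u ← 1.300000 + 0.53·0.820000 = 1.734600
x=0.530000, u=1.734600: f=0.094551 → u ← 1.734600 + 0.53·0.094551 = 1.784712
x=1.060000, u=1.784712: f=-0.748303 → u ← 1.784712 + 0.53·(-0.748303) = 1.388111
x=1.590000, u=1.388111: f=-1.428821 → u ← 1.388111 + 0.53·(-1.428821) = 0.630836
x=2.120000, u=0.630836: f=-1.737494 → u ← 0.630836 + 0.53·(-1.737494) = -0.290035
u(2.65) ≈ -0.2900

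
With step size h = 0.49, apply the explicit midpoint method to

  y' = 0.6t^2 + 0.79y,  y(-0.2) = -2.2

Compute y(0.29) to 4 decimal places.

Midpoint: k1 = f(t_n, y_n); k2 = f(t_n + h/2, y_n + (h/2)·k1); y_{n+1} = y_n + h·k2.
t=-0.200000, y=-2.200000:
  k1 = f(-0.200000, -2.200000) = -1.714000
  k2 = f(0.045000, -2.619930) = -2.068530
  y ← -2.200000 + 0.49·(-2.068530) = -3.213580
y(0.29) ≈ -3.2136

-3.2136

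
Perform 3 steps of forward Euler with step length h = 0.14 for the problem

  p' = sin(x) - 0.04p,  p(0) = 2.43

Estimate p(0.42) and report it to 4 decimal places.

Euler: p_{n+1} = p_n + h·f(x_n, p_n).
x=0.000000, p=2.430000: f=-0.097200 → p ← 2.430000 + 0.14·(-0.097200) = 2.416392
x=0.140000, p=2.416392: f=0.042887 → p ← 2.416392 + 0.14·0.042887 = 2.422396
x=0.280000, p=2.422396: f=0.179460 → p ← 2.422396 + 0.14·0.179460 = 2.447521
p(0.42) ≈ 2.4475

2.4475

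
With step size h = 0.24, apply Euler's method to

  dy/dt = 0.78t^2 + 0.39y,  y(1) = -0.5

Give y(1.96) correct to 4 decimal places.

Euler: y_{n+1} = y_n + h·f(t_n, y_n).
t=1.000000, y=-0.500000: f=0.585000 → y ← -0.500000 + 0.24·0.585000 = -0.359600
t=1.240000, y=-0.359600: f=1.059084 → y ← -0.359600 + 0.24·1.059084 = -0.105420
t=1.480000, y=-0.105420: f=1.667398 → y ← -0.105420 + 0.24·1.667398 = 0.294756
t=1.720000, y=0.294756: f=2.422507 → y ← 0.294756 + 0.24·2.422507 = 0.876157
y(1.96) ≈ 0.8762

0.8762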